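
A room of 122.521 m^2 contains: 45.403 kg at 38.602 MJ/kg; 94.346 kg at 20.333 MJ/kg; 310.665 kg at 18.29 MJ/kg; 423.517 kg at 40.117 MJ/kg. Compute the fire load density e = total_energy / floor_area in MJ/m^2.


Total energy = 45.403*38.602 + 94.346*20.333 + 310.665*18.29 + 423.517*40.117
= 1752.647 + 1918.337 + 5682.063 + 16990.23
= 26343.28 MJ
e = 26343.28 / 122.521 = 215.01 MJ/m^2

215.01 MJ/m^2


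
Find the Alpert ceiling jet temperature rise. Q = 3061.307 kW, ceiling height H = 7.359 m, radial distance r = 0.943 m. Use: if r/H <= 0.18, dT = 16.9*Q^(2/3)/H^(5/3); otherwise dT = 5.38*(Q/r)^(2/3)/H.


r/H = 0.943 / 7.359 = 0.12814
r/H <= 0.18, so dT = 16.9*Q^(2/3)/H^(5/3)
Q^(2/3) = 210.83
H^(5/3) = 27.842
dT = 16.9 * 210.83 / 27.842 = 127.98 K

127.98 K


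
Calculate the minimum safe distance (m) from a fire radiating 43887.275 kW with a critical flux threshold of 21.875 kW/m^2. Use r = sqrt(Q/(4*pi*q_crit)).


4*pi*q_crit = 274.89
Q/(4*pi*q_crit) = 159.65
r = sqrt(159.65) = 12.635 m

12.635 m


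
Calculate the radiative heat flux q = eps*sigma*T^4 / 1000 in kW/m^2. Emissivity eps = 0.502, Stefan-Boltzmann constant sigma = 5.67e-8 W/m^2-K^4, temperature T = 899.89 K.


T^4 = 6.5578e+11
q = 0.502 * 5.67e-8 * 6.5578e+11 / 1000 = 18.666 kW/m^2

18.666 kW/m^2


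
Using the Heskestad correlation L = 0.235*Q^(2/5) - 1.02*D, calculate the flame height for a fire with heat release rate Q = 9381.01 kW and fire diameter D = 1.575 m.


Q^(2/5) = 38.806
0.235 * Q^(2/5) = 9.1194
1.02 * D = 1.6065
L = 7.5129 m

7.5129 m


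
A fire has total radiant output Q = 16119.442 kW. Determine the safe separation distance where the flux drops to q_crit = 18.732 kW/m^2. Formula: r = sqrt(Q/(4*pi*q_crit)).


4*pi*q_crit = 235.39
Q/(4*pi*q_crit) = 68.479
r = sqrt(68.479) = 8.2752 m

8.2752 m


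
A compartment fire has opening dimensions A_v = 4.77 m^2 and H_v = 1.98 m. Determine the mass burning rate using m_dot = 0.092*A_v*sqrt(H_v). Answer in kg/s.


sqrt(H_v) = 1.4071
m_dot = 0.092 * 4.77 * 1.4071 = 0.61750 kg/s

0.61750 kg/s


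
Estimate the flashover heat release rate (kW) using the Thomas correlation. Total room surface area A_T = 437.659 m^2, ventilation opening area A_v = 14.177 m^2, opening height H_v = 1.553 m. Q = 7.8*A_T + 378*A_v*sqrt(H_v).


7.8*A_T = 3413.7
sqrt(H_v) = 1.2462
378*A_v*sqrt(H_v) = 6678.2
Q = 3413.7 + 6678.2 = 10092 kW

10092 kW


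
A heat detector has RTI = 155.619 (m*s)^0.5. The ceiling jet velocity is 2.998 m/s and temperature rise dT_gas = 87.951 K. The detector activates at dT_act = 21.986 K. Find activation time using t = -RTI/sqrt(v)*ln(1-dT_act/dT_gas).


dT_act/dT_gas = 0.24998
ln(1 - 0.24998) = -0.28766
t = -155.619 / sqrt(2.998) * -0.28766 = 25.854 s

25.854 s


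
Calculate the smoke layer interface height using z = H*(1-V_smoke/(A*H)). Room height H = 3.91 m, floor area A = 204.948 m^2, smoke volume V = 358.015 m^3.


V/(A*H) = 0.44677
1 - 0.44677 = 0.55323
z = 3.91 * 0.55323 = 2.1631 m

2.1631 m


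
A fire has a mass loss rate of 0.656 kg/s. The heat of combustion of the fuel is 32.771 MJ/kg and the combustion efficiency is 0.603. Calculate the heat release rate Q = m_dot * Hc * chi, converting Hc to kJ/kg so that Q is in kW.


Hc = 32.771 MJ/kg = 32.771 * 1000 kJ/kg = 32771 kJ/kg
Q = 0.656 kg/s * 32771 kJ/kg * 0.603 = 12963 kW

12963 kW


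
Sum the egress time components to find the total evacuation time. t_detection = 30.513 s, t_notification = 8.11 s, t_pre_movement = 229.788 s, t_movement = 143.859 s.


Total = 30.513 + 8.11 + 229.788 + 143.859 = 412.27 s

412.27 s


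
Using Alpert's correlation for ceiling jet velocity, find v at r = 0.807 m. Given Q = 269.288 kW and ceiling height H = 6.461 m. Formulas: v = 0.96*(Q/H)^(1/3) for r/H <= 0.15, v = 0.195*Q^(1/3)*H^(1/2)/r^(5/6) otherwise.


r/H = 0.807 / 6.461 = 0.12490
r/H <= 0.15, so v = 0.96*(Q/H)^(1/3)
Q/H = 41.679
(Q/H)^(1/3) = 3.4671
v = 0.96 * 3.4671 = 3.3285 m/s

3.3285 m/s


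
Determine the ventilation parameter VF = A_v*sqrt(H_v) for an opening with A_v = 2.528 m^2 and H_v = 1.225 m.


sqrt(H_v) = 1.1068
VF = 2.528 * 1.1068 = 2.7980 m^(5/2)

2.7980 m^(5/2)


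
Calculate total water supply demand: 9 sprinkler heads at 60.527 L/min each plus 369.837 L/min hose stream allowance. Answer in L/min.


Sprinkler demand = 9 * 60.527 = 544.743 L/min
Total = 544.743 + 369.837 = 914.58 L/min

914.58 L/min


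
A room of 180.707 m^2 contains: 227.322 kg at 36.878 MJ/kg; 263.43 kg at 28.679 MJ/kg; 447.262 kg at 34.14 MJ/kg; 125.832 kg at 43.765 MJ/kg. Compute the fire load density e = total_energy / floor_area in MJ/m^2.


Total energy = 227.322*36.878 + 263.43*28.679 + 447.262*34.14 + 125.832*43.765
= 8383.181 + 7554.909 + 15269.52 + 5507.037
= 36714.65 MJ
e = 36714.65 / 180.707 = 203.17 MJ/m^2

203.17 MJ/m^2


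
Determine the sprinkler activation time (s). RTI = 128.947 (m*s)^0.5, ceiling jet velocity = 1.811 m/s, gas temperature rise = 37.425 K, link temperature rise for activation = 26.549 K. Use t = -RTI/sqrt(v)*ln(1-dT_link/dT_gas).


dT_link/dT_gas = 0.70939
ln(1 - 0.70939) = -1.2358
t = -128.947 / sqrt(1.811) * -1.2358 = 118.41 s

118.41 s


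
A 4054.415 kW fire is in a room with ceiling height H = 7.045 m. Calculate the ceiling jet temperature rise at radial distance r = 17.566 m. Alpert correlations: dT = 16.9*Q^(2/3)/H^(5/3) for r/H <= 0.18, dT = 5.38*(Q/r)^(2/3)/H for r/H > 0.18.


r/H = 17.566 / 7.045 = 2.4934
r/H > 0.18, so dT = 5.38*(Q/r)^(2/3)/H
Q/r = 230.81
(Q/r)^(2/3) = 37.627
dT = 5.38 * 37.627 / 7.045 = 28.735 K

28.735 K


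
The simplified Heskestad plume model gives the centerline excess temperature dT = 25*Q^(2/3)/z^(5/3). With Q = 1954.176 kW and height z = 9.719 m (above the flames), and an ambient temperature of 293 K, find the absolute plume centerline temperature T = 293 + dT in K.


Q^(2/3) = 156.31
z^(5/3) = 44.263
dT = 25 * 156.31 / 44.263 = 88.284 K
T = 293 + 88.284 = 381.28 K

381.28 K


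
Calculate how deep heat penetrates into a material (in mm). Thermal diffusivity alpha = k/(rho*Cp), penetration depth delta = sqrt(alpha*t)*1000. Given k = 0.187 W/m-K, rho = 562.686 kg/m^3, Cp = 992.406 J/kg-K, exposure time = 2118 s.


alpha = 0.187 / (562.686 * 992.406) = 3.3488e-07 m^2/s
alpha * t = 0.00070927
delta = sqrt(0.00070927) * 1000 = 26.632 mm

26.632 mm


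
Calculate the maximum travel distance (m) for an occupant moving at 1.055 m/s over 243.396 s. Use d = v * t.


d = 1.055 * 243.396 = 256.78 m

256.78 m


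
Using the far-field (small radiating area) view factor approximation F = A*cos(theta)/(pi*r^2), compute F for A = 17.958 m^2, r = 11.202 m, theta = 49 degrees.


cos(49 deg) = 0.65606
pi*r^2 = 394.22
F = 17.958 * 0.65606 / 394.22 = 0.029885

0.029885


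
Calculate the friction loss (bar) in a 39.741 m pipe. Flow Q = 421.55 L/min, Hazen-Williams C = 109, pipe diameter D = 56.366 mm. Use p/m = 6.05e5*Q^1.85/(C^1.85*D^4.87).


Q^1.85 = 71775
C^1.85 = 5878.1
D^4.87 = 3.3686e+08
p/m = 0.021930 bar/m
p_total = 0.021930 * 39.741 = 0.87151 bar

0.87151 bar


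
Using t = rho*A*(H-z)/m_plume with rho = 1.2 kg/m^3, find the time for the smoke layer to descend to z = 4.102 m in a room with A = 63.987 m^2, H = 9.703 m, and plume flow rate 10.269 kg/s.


H - z = 5.601 m
t = 1.2 * 63.987 * 5.601 / 10.269 = 41.880 s

41.880 s


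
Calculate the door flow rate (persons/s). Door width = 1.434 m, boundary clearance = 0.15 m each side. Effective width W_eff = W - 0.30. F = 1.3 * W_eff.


W_eff = 1.434 - 0.30 = 1.134 m
F = 1.3 * 1.134 = 1.4742 persons/s

1.4742 persons/s


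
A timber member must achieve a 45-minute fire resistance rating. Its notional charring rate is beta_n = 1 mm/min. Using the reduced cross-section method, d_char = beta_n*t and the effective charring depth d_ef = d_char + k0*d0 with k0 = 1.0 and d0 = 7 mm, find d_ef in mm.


d_char = 1 * 45 = 45 mm
d_ef = 45 + 1.0*7 = 52 mm

52 mm


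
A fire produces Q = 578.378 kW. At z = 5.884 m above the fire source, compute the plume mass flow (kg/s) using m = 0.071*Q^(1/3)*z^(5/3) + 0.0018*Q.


Q^(1/3) = 8.3318
z^(5/3) = 19.177
First term = 0.071 * 8.3318 * 19.177 = 11.344
Second term = 0.0018 * 578.378 = 1.0411
m = 12.386 kg/s

12.386 kg/s


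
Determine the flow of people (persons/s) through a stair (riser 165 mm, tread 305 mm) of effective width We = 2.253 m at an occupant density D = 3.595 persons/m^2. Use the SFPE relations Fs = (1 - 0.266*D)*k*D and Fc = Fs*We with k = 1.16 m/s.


1 - 0.266*D = 1 - 0.266*3.595 = 0.043730
Fs = 0.043730 * 1.16 * 3.595 = 0.18236 persons/(s*m)
Fc = 0.18236 * 2.253 = 0.41086 persons/s

0.41086 persons/s


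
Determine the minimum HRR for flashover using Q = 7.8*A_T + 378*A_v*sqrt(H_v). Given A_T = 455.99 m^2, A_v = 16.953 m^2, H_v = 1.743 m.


7.8*A_T = 3556.722
sqrt(H_v) = 1.3202
378*A_v*sqrt(H_v) = 8460.3
Q = 3556.722 + 8460.3 = 12017 kW

12017 kW


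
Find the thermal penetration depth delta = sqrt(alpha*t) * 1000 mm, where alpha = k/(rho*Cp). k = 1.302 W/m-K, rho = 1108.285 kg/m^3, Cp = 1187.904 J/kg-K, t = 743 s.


alpha = 1.302 / (1108.285 * 1187.904) = 9.8896e-07 m^2/s
alpha * t = 0.00073480
delta = sqrt(0.00073480) * 1000 = 27.107 mm

27.107 mm


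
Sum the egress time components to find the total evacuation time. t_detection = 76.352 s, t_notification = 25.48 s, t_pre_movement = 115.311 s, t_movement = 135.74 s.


Total = 76.352 + 25.48 + 115.311 + 135.74 = 352.883 s

352.883 s


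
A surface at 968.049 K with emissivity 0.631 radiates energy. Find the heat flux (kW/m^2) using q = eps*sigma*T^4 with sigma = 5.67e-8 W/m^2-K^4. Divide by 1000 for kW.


T^4 = 8.7819e+11
q = 0.631 * 5.67e-8 * 8.7819e+11 / 1000 = 31.420 kW/m^2

31.420 kW/m^2


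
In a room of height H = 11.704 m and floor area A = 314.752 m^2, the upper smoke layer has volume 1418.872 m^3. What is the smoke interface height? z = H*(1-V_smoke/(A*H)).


V/(A*H) = 0.38516
1 - 0.38516 = 0.61484
z = 11.704 * 0.61484 = 7.1961 m

7.1961 m


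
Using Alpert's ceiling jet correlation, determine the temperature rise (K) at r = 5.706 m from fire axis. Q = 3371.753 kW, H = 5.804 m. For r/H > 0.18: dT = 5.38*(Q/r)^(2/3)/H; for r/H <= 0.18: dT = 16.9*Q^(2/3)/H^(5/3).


r/H = 5.706 / 5.804 = 0.98312
r/H > 0.18, so dT = 5.38*(Q/r)^(2/3)/H
Q/r = 590.91
(Q/r)^(2/3) = 70.418
dT = 5.38 * 70.418 / 5.804 = 65.274 K

65.274 K


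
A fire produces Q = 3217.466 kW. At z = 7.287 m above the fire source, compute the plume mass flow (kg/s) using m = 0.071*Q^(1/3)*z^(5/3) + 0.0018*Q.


Q^(1/3) = 14.763
z^(5/3) = 27.389
First term = 0.071 * 14.763 * 27.389 = 28.709
Second term = 0.0018 * 3217.466 = 5.7914
m = 34.500 kg/s

34.500 kg/s


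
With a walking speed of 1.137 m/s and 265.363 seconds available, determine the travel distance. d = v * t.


d = 1.137 * 265.363 = 301.72 m

301.72 m


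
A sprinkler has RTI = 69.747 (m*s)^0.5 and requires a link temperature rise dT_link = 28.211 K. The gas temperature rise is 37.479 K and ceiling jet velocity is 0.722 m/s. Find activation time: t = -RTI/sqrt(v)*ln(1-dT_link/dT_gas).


dT_link/dT_gas = 0.75271
ln(1 - 0.75271) = -1.3972
t = -69.747 / sqrt(0.722) * -1.3972 = 114.69 s

114.69 s


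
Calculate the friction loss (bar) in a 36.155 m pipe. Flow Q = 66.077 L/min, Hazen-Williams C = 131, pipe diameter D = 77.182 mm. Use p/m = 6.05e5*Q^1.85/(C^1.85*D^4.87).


Q^1.85 = 2328.6
C^1.85 = 8259.5
D^4.87 = 1.5567e+09
p/m = 0.00010957 bar/m
p_total = 0.00010957 * 36.155 = 0.0039615 bar

0.0039615 bar


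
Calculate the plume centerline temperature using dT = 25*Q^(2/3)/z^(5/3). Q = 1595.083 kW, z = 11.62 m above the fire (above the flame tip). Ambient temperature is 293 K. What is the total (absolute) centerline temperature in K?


Q^(2/3) = 136.52
z^(5/3) = 59.613
dT = 25 * 136.52 / 59.613 = 57.251 K
T = 293 + 57.251 = 350.25 K

350.25 K


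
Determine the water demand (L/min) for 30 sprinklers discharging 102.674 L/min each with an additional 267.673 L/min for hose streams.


Sprinkler demand = 30 * 102.674 = 3080.22 L/min
Total = 3080.22 + 267.673 = 3347.893 L/min

3347.893 L/min


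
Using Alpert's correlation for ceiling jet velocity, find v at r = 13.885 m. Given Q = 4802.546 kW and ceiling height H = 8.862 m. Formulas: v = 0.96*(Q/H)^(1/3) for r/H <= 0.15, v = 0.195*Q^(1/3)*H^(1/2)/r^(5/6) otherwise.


r/H = 13.885 / 8.862 = 1.5668
r/H > 0.15, so v = 0.195*Q^(1/3)*H^(1/2)/r^(5/6)
Q^(1/3) = 16.872
H^(1/2) = 2.9769
r^(5/6) = 8.9562
v = 0.195 * 16.872 * 2.9769 / 8.9562 = 1.0935 m/s

1.0935 m/s


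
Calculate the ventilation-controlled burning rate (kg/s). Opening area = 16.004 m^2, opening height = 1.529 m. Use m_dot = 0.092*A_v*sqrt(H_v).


sqrt(H_v) = 1.2365
m_dot = 0.092 * 16.004 * 1.2365 = 1.8206 kg/s

1.8206 kg/s


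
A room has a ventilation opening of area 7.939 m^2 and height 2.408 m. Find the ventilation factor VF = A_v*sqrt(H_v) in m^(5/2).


sqrt(H_v) = 1.5518
VF = 7.939 * 1.5518 = 12.320 m^(5/2)

12.320 m^(5/2)


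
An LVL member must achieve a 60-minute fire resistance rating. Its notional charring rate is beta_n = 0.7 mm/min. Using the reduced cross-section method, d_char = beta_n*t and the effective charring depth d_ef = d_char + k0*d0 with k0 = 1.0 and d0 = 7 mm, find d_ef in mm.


d_char = 0.7 * 60 = 42 mm
d_ef = 42 + 1.0*7 = 49 mm

49 mm


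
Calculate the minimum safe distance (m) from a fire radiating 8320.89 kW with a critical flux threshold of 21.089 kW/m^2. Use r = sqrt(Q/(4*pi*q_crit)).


4*pi*q_crit = 265.01
Q/(4*pi*q_crit) = 31.398
r = sqrt(31.398) = 5.6034 m

5.6034 m


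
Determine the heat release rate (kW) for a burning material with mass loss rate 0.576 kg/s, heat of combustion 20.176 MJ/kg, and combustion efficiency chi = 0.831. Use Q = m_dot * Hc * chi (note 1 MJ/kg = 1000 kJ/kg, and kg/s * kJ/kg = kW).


Hc = 20.176 MJ/kg = 20.176 * 1000 kJ/kg = 20176 kJ/kg
Q = 0.576 kg/s * 20176 kJ/kg * 0.831 = 9657.4 kW

9657.4 kW


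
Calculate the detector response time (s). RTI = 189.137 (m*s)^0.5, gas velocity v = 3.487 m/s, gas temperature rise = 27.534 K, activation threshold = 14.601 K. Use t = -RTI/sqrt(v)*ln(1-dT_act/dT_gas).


dT_act/dT_gas = 0.53029
ln(1 - 0.53029) = -0.75564
t = -189.137 / sqrt(3.487) * -0.75564 = 76.536 s

76.536 s


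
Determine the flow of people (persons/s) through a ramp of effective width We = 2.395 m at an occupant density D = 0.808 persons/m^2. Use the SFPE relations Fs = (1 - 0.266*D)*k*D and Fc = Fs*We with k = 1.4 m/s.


1 - 0.266*D = 1 - 0.266*0.808 = 0.78507
Fs = 0.78507 * 1.4 * 0.808 = 0.88807 persons/(s*m)
Fc = 0.88807 * 2.395 = 2.1269 persons/s

2.1269 persons/s


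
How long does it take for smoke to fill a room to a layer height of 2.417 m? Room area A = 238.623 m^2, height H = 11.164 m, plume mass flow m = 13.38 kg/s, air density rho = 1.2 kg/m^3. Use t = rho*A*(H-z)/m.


H - z = 8.747 m
t = 1.2 * 238.623 * 8.747 / 13.38 = 187.20 s

187.20 s


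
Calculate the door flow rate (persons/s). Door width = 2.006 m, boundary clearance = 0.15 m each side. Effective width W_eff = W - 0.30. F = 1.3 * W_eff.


W_eff = 2.006 - 0.30 = 1.706 m
F = 1.3 * 1.706 = 2.2178 persons/s

2.2178 persons/s


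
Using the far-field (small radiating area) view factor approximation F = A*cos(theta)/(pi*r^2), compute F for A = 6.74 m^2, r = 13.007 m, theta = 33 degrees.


cos(33 deg) = 0.83867
pi*r^2 = 531.50
F = 6.74 * 0.83867 / 531.50 = 0.010635

0.010635


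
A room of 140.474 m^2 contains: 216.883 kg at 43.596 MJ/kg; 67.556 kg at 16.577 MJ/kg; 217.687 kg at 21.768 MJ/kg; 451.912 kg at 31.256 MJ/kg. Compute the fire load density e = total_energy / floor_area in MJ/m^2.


Total energy = 216.883*43.596 + 67.556*16.577 + 217.687*21.768 + 451.912*31.256
= 9455.231 + 1119.876 + 4738.611 + 14124.96
= 29438.68 MJ
e = 29438.68 / 140.474 = 209.57 MJ/m^2

209.57 MJ/m^2


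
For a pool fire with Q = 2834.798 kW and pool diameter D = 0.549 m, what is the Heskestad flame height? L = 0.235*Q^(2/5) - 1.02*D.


Q^(2/5) = 24.044
0.235 * Q^(2/5) = 5.6504
1.02 * D = 0.55998
L = 5.0904 m

5.0904 m


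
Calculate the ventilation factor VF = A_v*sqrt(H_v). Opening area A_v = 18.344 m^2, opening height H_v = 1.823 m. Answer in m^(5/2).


sqrt(H_v) = 1.3502
VF = 18.344 * 1.3502 = 24.768 m^(5/2)

24.768 m^(5/2)


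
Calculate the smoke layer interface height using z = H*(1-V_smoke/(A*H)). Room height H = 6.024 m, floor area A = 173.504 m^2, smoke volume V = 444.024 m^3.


V/(A*H) = 0.42483
1 - 0.42483 = 0.57517
z = 6.024 * 0.57517 = 3.4648 m

3.4648 m


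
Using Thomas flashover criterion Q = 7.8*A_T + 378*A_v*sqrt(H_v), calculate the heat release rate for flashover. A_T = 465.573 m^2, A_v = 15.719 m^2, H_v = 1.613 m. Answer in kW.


7.8*A_T = 3631.5
sqrt(H_v) = 1.2700
378*A_v*sqrt(H_v) = 7546.3
Q = 3631.5 + 7546.3 = 11178 kW

11178 kW


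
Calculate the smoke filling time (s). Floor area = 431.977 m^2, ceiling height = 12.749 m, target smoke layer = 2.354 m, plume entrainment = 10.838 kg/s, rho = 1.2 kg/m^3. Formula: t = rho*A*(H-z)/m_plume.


H - z = 10.395 m
t = 1.2 * 431.977 * 10.395 / 10.838 = 497.18 s

497.18 s


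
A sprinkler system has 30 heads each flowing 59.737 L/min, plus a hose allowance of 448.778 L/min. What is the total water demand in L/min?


Sprinkler demand = 30 * 59.737 = 1792.11 L/min
Total = 1792.11 + 448.778 = 2240.888 L/min

2240.888 L/min


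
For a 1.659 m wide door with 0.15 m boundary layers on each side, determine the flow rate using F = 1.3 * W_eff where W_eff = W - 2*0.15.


W_eff = 1.659 - 0.30 = 1.359 m
F = 1.3 * 1.359 = 1.7667 persons/s

1.7667 persons/s


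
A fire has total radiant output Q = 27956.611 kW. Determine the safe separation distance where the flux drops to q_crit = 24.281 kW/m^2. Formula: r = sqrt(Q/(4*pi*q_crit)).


4*pi*q_crit = 305.12
Q/(4*pi*q_crit) = 91.624
r = sqrt(91.624) = 9.5720 m

9.5720 m


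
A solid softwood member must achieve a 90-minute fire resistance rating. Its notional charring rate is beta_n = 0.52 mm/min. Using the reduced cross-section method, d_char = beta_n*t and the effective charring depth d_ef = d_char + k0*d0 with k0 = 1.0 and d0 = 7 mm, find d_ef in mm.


d_char = 0.52 * 90 = 46.8 mm
d_ef = 46.8 + 1.0*7 = 53.8 mm

53.8 mm


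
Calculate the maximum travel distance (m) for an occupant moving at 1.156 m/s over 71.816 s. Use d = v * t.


d = 1.156 * 71.816 = 83.019 m

83.019 m


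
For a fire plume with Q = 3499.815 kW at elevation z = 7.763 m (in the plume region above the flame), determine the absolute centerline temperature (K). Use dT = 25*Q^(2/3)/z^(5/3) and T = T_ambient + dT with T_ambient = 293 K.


Q^(2/3) = 230.51
z^(5/3) = 30.436
dT = 25 * 230.51 / 30.436 = 189.35 K
T = 293 + 189.35 = 482.35 K

482.35 K


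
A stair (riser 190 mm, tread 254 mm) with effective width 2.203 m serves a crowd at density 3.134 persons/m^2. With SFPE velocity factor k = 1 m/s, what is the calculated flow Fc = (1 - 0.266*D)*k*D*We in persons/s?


1 - 0.266*D = 1 - 0.266*3.134 = 0.16636
Fs = 0.16636 * 1 * 3.134 = 0.52136 persons/(s*m)
Fc = 0.52136 * 2.203 = 1.1486 persons/s

1.1486 persons/s


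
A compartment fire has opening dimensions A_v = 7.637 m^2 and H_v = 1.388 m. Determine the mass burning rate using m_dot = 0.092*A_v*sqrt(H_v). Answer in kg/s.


sqrt(H_v) = 1.1781
m_dot = 0.092 * 7.637 * 1.1781 = 0.82776 kg/s

0.82776 kg/s


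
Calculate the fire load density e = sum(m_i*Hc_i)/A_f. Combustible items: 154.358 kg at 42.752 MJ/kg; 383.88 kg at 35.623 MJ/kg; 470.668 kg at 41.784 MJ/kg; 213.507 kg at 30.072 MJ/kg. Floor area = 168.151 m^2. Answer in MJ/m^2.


Total energy = 154.358*42.752 + 383.88*35.623 + 470.668*41.784 + 213.507*30.072
= 6599.113 + 13674.96 + 19666.39 + 6420.583
= 46361.04 MJ
e = 46361.04 / 168.151 = 275.71 MJ/m^2

275.71 MJ/m^2


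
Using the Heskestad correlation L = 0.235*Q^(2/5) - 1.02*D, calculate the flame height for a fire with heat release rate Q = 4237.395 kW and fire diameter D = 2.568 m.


Q^(2/5) = 28.238
0.235 * Q^(2/5) = 6.6360
1.02 * D = 2.6194
L = 4.0167 m

4.0167 m


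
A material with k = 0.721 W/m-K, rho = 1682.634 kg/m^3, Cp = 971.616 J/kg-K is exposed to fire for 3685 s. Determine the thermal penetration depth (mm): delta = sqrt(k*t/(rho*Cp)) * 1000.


alpha = 0.721 / (1682.634 * 971.616) = 4.4101e-07 m^2/s
alpha * t = 0.0016251
delta = sqrt(0.0016251) * 1000 = 40.313 mm

40.313 mm


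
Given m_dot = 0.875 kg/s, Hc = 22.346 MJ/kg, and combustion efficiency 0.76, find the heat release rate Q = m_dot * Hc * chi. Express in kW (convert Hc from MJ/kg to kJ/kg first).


Hc = 22.346 MJ/kg = 22.346 * 1000 kJ/kg = 22346 kJ/kg
Q = 0.875 kg/s * 22346 kJ/kg * 0.76 = 14860.09 kW

14860.09 kW


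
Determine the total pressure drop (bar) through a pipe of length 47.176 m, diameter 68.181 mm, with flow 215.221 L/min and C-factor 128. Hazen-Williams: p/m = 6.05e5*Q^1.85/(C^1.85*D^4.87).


Q^1.85 = 20694
C^1.85 = 7913.0
D^4.87 = 8.5102e+08
p/m = 0.0018591 bar/m
p_total = 0.0018591 * 47.176 = 0.087707 bar

0.087707 bar


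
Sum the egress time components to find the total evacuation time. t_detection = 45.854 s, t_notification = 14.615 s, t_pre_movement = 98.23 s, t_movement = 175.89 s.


Total = 45.854 + 14.615 + 98.23 + 175.89 = 334.589 s

334.589 s


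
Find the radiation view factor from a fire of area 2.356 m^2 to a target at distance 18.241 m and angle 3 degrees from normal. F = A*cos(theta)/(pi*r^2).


cos(3 deg) = 0.99863
pi*r^2 = 1045.3
F = 2.356 * 0.99863 / 1045.3 = 0.0022508

0.0022508


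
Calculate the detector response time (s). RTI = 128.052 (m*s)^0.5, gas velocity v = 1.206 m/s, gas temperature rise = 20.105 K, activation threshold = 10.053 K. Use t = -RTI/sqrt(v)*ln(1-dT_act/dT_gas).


dT_act/dT_gas = 0.50002
ln(1 - 0.50002) = -0.69320
t = -128.052 / sqrt(1.206) * -0.69320 = 80.829 s

80.829 s


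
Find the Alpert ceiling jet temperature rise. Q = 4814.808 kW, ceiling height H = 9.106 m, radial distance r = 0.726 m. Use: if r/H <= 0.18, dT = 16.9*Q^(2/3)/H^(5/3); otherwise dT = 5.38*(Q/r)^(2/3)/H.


r/H = 0.726 / 9.106 = 0.079728
r/H <= 0.18, so dT = 16.9*Q^(2/3)/H^(5/3)
Q^(2/3) = 285.14
H^(5/3) = 39.708
dT = 16.9 * 285.14 / 39.708 = 121.36 K

121.36 K


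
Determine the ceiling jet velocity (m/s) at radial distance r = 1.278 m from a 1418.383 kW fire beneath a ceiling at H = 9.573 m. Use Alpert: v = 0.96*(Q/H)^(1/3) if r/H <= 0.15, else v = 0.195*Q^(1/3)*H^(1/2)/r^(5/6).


r/H = 1.278 / 9.573 = 0.13350
r/H <= 0.15, so v = 0.96*(Q/H)^(1/3)
Q/H = 148.16
(Q/H)^(1/3) = 5.2915
v = 0.96 * 5.2915 = 5.0799 m/s

5.0799 m/s


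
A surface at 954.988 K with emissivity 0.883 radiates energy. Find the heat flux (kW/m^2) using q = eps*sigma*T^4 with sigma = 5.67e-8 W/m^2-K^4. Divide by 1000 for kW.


T^4 = 8.3175e+11
q = 0.883 * 5.67e-8 * 8.3175e+11 / 1000 = 41.642 kW/m^2

41.642 kW/m^2


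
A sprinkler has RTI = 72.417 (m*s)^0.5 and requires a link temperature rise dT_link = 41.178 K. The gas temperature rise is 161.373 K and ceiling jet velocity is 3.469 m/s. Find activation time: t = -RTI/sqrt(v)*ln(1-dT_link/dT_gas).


dT_link/dT_gas = 0.25517
ln(1 - 0.25517) = -0.29460
t = -72.417 / sqrt(3.469) * -0.29460 = 11.454 s

11.454 s


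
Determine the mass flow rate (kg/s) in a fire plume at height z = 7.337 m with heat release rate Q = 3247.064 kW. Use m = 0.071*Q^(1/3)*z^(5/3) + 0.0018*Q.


Q^(1/3) = 14.808
z^(5/3) = 27.703
First term = 0.071 * 14.808 * 27.703 = 29.126
Second term = 0.0018 * 3247.064 = 5.8447
m = 34.971 kg/s

34.971 kg/s


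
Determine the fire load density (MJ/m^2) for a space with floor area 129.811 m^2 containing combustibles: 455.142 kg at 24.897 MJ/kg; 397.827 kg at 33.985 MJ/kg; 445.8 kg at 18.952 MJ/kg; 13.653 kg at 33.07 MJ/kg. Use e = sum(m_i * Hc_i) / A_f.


Total energy = 455.142*24.897 + 397.827*33.985 + 445.8*18.952 + 13.653*33.07
= 11331.67 + 13520.15 + 8448.802 + 451.5047
= 33752.13 MJ
e = 33752.13 / 129.811 = 260.01 MJ/m^2

260.01 MJ/m^2


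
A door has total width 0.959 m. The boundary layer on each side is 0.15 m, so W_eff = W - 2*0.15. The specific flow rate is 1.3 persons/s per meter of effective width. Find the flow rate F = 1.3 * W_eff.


W_eff = 0.959 - 0.30 = 0.659 m
F = 1.3 * 0.659 = 0.85670 persons/s

0.85670 persons/s


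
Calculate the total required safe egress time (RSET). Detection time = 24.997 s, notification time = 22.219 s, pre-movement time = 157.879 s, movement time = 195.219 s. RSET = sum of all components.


Total = 24.997 + 22.219 + 157.879 + 195.219 = 400.314 s

400.314 s


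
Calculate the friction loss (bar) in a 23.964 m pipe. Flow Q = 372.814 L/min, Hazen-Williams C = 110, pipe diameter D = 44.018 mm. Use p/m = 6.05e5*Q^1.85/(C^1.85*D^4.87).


Q^1.85 = 57182
C^1.85 = 5978.3
D^4.87 = 1.0104e+08
p/m = 0.057274 bar/m
p_total = 0.057274 * 23.964 = 1.3725 bar

1.3725 bar


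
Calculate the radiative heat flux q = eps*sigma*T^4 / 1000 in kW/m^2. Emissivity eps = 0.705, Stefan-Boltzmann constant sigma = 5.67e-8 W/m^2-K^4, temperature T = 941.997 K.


T^4 = 7.8740e+11
q = 0.705 * 5.67e-8 * 7.8740e+11 / 1000 = 31.475 kW/m^2

31.475 kW/m^2


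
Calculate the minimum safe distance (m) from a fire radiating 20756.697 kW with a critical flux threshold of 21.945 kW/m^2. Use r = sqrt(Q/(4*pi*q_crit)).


4*pi*q_crit = 275.77
Q/(4*pi*q_crit) = 75.268
r = sqrt(75.268) = 8.6757 m

8.6757 m


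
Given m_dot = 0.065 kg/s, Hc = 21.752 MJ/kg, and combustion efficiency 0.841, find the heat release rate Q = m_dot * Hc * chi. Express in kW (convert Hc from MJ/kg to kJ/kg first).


Hc = 21.752 MJ/kg = 21.752 * 1000 kJ/kg = 21752 kJ/kg
Q = 0.065 kg/s * 21752 kJ/kg * 0.841 = 1189.1 kW

1189.1 kW


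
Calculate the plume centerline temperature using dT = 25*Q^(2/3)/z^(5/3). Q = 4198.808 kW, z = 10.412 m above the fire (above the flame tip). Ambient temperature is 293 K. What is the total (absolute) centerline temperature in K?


Q^(2/3) = 260.27
z^(5/3) = 49.647
dT = 25 * 260.27 / 49.647 = 131.06 K
T = 293 + 131.06 = 424.06 K

424.06 K


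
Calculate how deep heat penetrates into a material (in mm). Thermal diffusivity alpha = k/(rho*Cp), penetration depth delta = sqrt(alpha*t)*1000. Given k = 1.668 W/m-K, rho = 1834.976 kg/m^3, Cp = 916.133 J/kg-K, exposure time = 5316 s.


alpha = 1.668 / (1834.976 * 916.133) = 9.9222e-07 m^2/s
alpha * t = 0.0052746
delta = sqrt(0.0052746) * 1000 = 72.627 mm

72.627 mm


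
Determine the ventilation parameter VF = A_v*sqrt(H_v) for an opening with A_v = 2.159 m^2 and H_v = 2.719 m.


sqrt(H_v) = 1.6489
VF = 2.159 * 1.6489 = 3.5601 m^(5/2)

3.5601 m^(5/2)


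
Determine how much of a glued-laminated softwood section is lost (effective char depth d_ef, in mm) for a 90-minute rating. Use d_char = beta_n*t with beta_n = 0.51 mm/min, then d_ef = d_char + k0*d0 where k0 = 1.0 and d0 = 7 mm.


d_char = 0.51 * 90 = 45.9 mm
d_ef = 45.9 + 1.0*7 = 52.9 mm

52.9 mm


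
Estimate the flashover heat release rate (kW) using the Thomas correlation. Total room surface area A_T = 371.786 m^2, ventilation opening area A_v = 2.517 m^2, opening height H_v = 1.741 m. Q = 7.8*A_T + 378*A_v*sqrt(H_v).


7.8*A_T = 2899.9
sqrt(H_v) = 1.3195
378*A_v*sqrt(H_v) = 1255.4
Q = 2899.9 + 1255.4 = 4155.3 kW

4155.3 kW


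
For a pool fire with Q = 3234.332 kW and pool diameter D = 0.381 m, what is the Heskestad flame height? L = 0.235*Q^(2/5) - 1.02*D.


Q^(2/5) = 25.346
0.235 * Q^(2/5) = 5.9564
1.02 * D = 0.38862
L = 5.5678 m

5.5678 m


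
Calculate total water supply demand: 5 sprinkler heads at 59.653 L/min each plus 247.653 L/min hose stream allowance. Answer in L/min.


Sprinkler demand = 5 * 59.653 = 298.265 L/min
Total = 298.265 + 247.653 = 545.918 L/min

545.918 L/min


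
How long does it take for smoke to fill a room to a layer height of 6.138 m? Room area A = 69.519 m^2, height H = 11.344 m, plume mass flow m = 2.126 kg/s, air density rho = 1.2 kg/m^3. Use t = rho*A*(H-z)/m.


H - z = 5.206 m
t = 1.2 * 69.519 * 5.206 / 2.126 = 204.28 s

204.28 s


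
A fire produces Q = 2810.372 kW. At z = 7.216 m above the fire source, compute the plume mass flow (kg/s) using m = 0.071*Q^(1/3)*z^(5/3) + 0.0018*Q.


Q^(1/3) = 14.112
z^(5/3) = 26.946
First term = 0.071 * 14.112 * 26.946 = 26.999
Second term = 0.0018 * 2810.372 = 5.0587
m = 32.057 kg/s

32.057 kg/s


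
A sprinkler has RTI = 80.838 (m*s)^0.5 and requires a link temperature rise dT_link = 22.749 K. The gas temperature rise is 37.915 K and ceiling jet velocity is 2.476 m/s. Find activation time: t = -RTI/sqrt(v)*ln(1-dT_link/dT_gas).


dT_link/dT_gas = 0.6
ln(1 - 0.6) = -0.91629
t = -80.838 / sqrt(2.476) * -0.91629 = 47.073 s

47.073 s


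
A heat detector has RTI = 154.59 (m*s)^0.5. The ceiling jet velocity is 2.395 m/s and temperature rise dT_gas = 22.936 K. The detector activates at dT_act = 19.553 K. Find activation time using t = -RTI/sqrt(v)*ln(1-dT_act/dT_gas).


dT_act/dT_gas = 0.85250
ln(1 - 0.85250) = -1.9139
t = -154.59 / sqrt(2.395) * -1.9139 = 191.19 s

191.19 s


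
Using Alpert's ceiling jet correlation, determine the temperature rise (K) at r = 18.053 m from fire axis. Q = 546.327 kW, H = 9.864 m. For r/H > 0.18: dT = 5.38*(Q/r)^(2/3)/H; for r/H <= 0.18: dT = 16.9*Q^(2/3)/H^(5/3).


r/H = 18.053 / 9.864 = 1.8302
r/H > 0.18, so dT = 5.38*(Q/r)^(2/3)/H
Q/r = 30.262
(Q/r)^(2/3) = 9.7111
dT = 5.38 * 9.7111 / 9.864 = 5.2966 K

5.2966 K


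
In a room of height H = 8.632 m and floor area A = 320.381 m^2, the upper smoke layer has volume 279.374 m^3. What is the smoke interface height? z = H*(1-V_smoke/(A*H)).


V/(A*H) = 0.10102
1 - 0.10102 = 0.89898
z = 8.632 * 0.89898 = 7.7600 m

7.7600 m


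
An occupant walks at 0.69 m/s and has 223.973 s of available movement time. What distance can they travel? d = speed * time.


d = 0.69 * 223.973 = 154.54 m

154.54 m


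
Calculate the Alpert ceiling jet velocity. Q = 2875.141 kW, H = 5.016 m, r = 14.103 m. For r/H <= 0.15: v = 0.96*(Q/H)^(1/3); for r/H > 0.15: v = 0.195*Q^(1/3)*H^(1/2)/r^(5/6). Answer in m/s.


r/H = 14.103 / 5.016 = 2.8116
r/H > 0.15, so v = 0.195*Q^(1/3)*H^(1/2)/r^(5/6)
Q^(1/3) = 14.220
H^(1/2) = 2.2396
r^(5/6) = 9.0732
v = 0.195 * 14.220 * 2.2396 / 9.0732 = 0.68445 m/s

0.68445 m/s


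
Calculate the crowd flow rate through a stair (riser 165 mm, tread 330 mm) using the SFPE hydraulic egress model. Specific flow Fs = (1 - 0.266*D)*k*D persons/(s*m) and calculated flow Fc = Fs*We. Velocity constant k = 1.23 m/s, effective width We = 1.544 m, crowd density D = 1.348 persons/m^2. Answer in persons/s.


1 - 0.266*D = 1 - 0.266*1.348 = 0.64143
Fs = 0.64143 * 1.23 * 1.348 = 1.0635 persons/(s*m)
Fc = 1.0635 * 1.544 = 1.6421 persons/s

1.6421 persons/s


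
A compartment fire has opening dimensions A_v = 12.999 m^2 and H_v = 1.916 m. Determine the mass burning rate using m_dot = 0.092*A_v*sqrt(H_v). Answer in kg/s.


sqrt(H_v) = 1.3842
m_dot = 0.092 * 12.999 * 1.3842 = 1.6554 kg/s

1.6554 kg/s


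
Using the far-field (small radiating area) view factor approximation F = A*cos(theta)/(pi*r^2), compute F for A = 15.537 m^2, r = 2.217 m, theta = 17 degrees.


cos(17 deg) = 0.95630
pi*r^2 = 15.441
F = 15.537 * 0.95630 / 15.441 = 0.96224

0.96224


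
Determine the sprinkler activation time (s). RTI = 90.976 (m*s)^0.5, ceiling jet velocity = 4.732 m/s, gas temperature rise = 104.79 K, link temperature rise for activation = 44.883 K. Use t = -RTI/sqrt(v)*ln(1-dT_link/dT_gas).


dT_link/dT_gas = 0.42831
ln(1 - 0.42831) = -0.55916
t = -90.976 / sqrt(4.732) * -0.55916 = 23.385 s

23.385 s


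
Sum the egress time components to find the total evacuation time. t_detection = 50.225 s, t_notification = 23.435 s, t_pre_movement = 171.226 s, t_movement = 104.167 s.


Total = 50.225 + 23.435 + 171.226 + 104.167 = 349.053 s

349.053 s


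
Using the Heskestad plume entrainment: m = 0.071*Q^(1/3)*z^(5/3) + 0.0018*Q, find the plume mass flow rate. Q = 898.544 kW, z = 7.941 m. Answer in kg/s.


Q^(1/3) = 9.6497
z^(5/3) = 31.608
First term = 0.071 * 9.6497 * 31.608 = 21.655
Second term = 0.0018 * 898.544 = 1.6174
m = 23.273 kg/s

23.273 kg/s


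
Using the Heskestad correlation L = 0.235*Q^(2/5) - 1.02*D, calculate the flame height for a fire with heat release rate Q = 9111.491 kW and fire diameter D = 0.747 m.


Q^(2/5) = 38.356
0.235 * Q^(2/5) = 9.0137
1.02 * D = 0.76194
L = 8.2518 m

8.2518 m


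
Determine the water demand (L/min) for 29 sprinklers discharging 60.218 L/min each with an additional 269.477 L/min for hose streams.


Sprinkler demand = 29 * 60.218 = 1746.322 L/min
Total = 1746.322 + 269.477 = 2015.799 L/min

2015.799 L/min


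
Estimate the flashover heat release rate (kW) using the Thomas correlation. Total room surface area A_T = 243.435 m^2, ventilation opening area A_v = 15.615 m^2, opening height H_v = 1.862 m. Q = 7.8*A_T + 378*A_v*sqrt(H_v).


7.8*A_T = 1898.793
sqrt(H_v) = 1.3646
378*A_v*sqrt(H_v) = 8054.2
Q = 1898.793 + 8054.2 = 9953.0 kW

9953.0 kW


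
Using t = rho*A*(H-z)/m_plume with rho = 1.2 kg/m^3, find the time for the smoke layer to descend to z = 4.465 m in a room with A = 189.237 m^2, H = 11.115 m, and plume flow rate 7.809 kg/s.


H - z = 6.65 m
t = 1.2 * 189.237 * 6.65 / 7.809 = 193.38 s

193.38 s


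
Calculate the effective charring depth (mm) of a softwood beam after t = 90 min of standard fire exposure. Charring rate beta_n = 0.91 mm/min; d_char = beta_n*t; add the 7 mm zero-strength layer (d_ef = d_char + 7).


d_char = 0.91 * 90 = 81.9 mm
d_ef = 81.9 + 1.0*7 = 88.9 mm

88.9 mm


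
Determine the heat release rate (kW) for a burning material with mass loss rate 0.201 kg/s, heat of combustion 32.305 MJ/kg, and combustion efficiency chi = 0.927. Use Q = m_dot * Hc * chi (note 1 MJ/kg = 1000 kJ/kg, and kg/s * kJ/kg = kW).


Hc = 32.305 MJ/kg = 32.305 * 1000 kJ/kg = 32305 kJ/kg
Q = 0.201 kg/s * 32305 kJ/kg * 0.927 = 6019.3 kW

6019.3 kW


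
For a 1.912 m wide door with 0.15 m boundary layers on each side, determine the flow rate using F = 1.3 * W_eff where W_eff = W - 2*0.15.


W_eff = 1.912 - 0.30 = 1.612 m
F = 1.3 * 1.612 = 2.0956 persons/s

2.0956 persons/s


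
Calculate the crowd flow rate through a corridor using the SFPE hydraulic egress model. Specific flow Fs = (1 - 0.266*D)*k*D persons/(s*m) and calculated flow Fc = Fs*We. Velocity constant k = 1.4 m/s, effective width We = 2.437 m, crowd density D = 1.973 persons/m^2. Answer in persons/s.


1 - 0.266*D = 1 - 0.266*1.973 = 0.47518
Fs = 0.47518 * 1.4 * 1.973 = 1.3125 persons/(s*m)
Fc = 1.3125 * 2.437 = 3.1987 persons/s

3.1987 persons/s


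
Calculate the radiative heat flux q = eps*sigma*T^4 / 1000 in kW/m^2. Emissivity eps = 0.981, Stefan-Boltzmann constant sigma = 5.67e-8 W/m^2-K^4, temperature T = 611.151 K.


T^4 = 1.3951e+11
q = 0.981 * 5.67e-8 * 1.3951e+11 / 1000 = 7.7597 kW/m^2

7.7597 kW/m^2


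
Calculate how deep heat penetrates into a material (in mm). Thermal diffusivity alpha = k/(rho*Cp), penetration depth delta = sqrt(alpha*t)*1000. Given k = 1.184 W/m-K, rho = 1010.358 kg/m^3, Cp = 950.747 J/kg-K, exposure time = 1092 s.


alpha = 1.184 / (1010.358 * 950.747) = 1.2326e-06 m^2/s
alpha * t = 0.0013460
delta = sqrt(0.0013460) * 1000 = 36.687 mm

36.687 mm


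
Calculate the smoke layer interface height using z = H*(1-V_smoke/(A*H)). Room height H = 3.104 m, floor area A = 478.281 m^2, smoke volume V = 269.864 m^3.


V/(A*H) = 0.18178
1 - 0.18178 = 0.81822
z = 3.104 * 0.81822 = 2.5398 m

2.5398 m


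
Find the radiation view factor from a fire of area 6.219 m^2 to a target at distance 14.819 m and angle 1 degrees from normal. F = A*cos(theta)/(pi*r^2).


cos(1 deg) = 0.99985
pi*r^2 = 689.90
F = 6.219 * 0.99985 / 689.90 = 0.0090129

0.0090129


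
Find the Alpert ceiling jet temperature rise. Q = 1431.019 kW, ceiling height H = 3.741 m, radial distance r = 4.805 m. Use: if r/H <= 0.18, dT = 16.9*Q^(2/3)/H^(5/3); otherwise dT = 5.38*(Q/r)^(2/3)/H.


r/H = 4.805 / 3.741 = 1.2844
r/H > 0.18, so dT = 5.38*(Q/r)^(2/3)/H
Q/r = 297.82
(Q/r)^(2/3) = 44.597
dT = 5.38 * 44.597 / 3.741 = 64.135 K

64.135 K


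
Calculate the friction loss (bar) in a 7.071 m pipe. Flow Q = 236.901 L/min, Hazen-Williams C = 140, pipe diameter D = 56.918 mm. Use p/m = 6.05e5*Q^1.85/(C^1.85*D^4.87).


Q^1.85 = 24714
C^1.85 = 9339.8
D^4.87 = 3.5324e+08
p/m = 0.0045321 bar/m
p_total = 0.0045321 * 7.071 = 0.032047 bar

0.032047 bar


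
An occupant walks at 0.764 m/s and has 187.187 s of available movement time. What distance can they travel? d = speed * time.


d = 0.764 * 187.187 = 143.01 m

143.01 m


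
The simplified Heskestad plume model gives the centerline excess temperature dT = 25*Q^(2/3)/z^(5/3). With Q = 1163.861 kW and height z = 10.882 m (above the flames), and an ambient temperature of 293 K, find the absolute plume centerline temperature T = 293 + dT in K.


Q^(2/3) = 110.65
z^(5/3) = 53.438
dT = 25 * 110.65 / 53.438 = 51.764 K
T = 293 + 51.764 = 344.76 K

344.76 K


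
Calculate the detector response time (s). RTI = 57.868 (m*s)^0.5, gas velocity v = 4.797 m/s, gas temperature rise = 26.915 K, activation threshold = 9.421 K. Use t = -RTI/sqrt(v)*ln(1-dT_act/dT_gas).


dT_act/dT_gas = 0.35003
ln(1 - 0.35003) = -0.43083
t = -57.868 / sqrt(4.797) * -0.43083 = 11.383 s

11.383 s


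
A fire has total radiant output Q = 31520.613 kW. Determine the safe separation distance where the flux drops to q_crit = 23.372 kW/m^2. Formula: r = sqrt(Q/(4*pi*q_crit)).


4*pi*q_crit = 293.70
Q/(4*pi*q_crit) = 107.32
r = sqrt(107.32) = 10.360 m

10.360 m


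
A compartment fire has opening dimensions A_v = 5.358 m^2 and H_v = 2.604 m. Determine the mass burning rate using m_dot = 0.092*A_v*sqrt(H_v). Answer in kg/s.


sqrt(H_v) = 1.6137
m_dot = 0.092 * 5.358 * 1.6137 = 0.79545 kg/s

0.79545 kg/s


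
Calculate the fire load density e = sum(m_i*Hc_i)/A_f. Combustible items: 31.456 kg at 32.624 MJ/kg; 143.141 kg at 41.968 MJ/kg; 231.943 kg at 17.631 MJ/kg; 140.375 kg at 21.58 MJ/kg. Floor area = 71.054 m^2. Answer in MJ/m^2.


Total energy = 31.456*32.624 + 143.141*41.968 + 231.943*17.631 + 140.375*21.58
= 1026.221 + 6007.341 + 4089.387 + 3029.292
= 14152.24 MJ
e = 14152.24 / 71.054 = 199.18 MJ/m^2

199.18 MJ/m^2


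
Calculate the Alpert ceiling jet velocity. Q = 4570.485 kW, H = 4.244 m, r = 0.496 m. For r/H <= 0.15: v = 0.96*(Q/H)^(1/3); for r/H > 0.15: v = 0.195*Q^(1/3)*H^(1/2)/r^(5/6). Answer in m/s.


r/H = 0.496 / 4.244 = 0.11687
r/H <= 0.15, so v = 0.96*(Q/H)^(1/3)
Q/H = 1076.9
(Q/H)^(1/3) = 10.250
v = 0.96 * 10.250 = 9.8401 m/s

9.8401 m/s


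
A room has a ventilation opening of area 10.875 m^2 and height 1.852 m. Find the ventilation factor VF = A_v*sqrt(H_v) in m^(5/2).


sqrt(H_v) = 1.3609
VF = 10.875 * 1.3609 = 14.800 m^(5/2)

14.800 m^(5/2)


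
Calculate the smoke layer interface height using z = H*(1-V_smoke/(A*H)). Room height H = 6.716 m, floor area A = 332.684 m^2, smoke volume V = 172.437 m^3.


V/(A*H) = 0.077177
1 - 0.077177 = 0.92282
z = 6.716 * 0.92282 = 6.1977 m

6.1977 m


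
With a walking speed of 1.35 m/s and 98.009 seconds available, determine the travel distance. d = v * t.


d = 1.35 * 98.009 = 132.31 m

132.31 m


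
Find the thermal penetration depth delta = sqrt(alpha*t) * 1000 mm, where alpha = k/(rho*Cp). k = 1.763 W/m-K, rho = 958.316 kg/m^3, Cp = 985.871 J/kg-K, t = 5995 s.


alpha = 1.763 / (958.316 * 985.871) = 1.8661e-06 m^2/s
alpha * t = 0.011187
delta = sqrt(0.011187) * 1000 = 105.77 mm

105.77 mm


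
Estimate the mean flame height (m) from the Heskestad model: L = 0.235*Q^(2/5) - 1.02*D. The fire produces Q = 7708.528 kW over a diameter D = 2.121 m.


Q^(2/5) = 35.875
0.235 * Q^(2/5) = 8.4306
1.02 * D = 2.1634
L = 6.2671 m

6.2671 m
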